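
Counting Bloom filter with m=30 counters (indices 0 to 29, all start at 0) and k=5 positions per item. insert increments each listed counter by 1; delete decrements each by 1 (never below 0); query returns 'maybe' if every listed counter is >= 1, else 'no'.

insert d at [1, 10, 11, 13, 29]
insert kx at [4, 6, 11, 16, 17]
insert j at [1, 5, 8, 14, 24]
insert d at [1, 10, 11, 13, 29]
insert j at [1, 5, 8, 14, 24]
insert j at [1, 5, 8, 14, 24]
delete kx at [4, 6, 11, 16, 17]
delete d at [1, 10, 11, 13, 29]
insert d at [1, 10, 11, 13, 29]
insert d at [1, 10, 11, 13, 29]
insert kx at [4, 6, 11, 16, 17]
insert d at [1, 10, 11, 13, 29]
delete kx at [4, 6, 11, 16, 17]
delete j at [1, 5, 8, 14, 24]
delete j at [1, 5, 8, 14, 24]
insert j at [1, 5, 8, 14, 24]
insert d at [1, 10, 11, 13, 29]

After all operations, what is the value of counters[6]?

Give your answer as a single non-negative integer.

Step 1: insert d at [1, 10, 11, 13, 29] -> counters=[0,1,0,0,0,0,0,0,0,0,1,1,0,1,0,0,0,0,0,0,0,0,0,0,0,0,0,0,0,1]
Step 2: insert kx at [4, 6, 11, 16, 17] -> counters=[0,1,0,0,1,0,1,0,0,0,1,2,0,1,0,0,1,1,0,0,0,0,0,0,0,0,0,0,0,1]
Step 3: insert j at [1, 5, 8, 14, 24] -> counters=[0,2,0,0,1,1,1,0,1,0,1,2,0,1,1,0,1,1,0,0,0,0,0,0,1,0,0,0,0,1]
Step 4: insert d at [1, 10, 11, 13, 29] -> counters=[0,3,0,0,1,1,1,0,1,0,2,3,0,2,1,0,1,1,0,0,0,0,0,0,1,0,0,0,0,2]
Step 5: insert j at [1, 5, 8, 14, 24] -> counters=[0,4,0,0,1,2,1,0,2,0,2,3,0,2,2,0,1,1,0,0,0,0,0,0,2,0,0,0,0,2]
Step 6: insert j at [1, 5, 8, 14, 24] -> counters=[0,5,0,0,1,3,1,0,3,0,2,3,0,2,3,0,1,1,0,0,0,0,0,0,3,0,0,0,0,2]
Step 7: delete kx at [4, 6, 11, 16, 17] -> counters=[0,5,0,0,0,3,0,0,3,0,2,2,0,2,3,0,0,0,0,0,0,0,0,0,3,0,0,0,0,2]
Step 8: delete d at [1, 10, 11, 13, 29] -> counters=[0,4,0,0,0,3,0,0,3,0,1,1,0,1,3,0,0,0,0,0,0,0,0,0,3,0,0,0,0,1]
Step 9: insert d at [1, 10, 11, 13, 29] -> counters=[0,5,0,0,0,3,0,0,3,0,2,2,0,2,3,0,0,0,0,0,0,0,0,0,3,0,0,0,0,2]
Step 10: insert d at [1, 10, 11, 13, 29] -> counters=[0,6,0,0,0,3,0,0,3,0,3,3,0,3,3,0,0,0,0,0,0,0,0,0,3,0,0,0,0,3]
Step 11: insert kx at [4, 6, 11, 16, 17] -> counters=[0,6,0,0,1,3,1,0,3,0,3,4,0,3,3,0,1,1,0,0,0,0,0,0,3,0,0,0,0,3]
Step 12: insert d at [1, 10, 11, 13, 29] -> counters=[0,7,0,0,1,3,1,0,3,0,4,5,0,4,3,0,1,1,0,0,0,0,0,0,3,0,0,0,0,4]
Step 13: delete kx at [4, 6, 11, 16, 17] -> counters=[0,7,0,0,0,3,0,0,3,0,4,4,0,4,3,0,0,0,0,0,0,0,0,0,3,0,0,0,0,4]
Step 14: delete j at [1, 5, 8, 14, 24] -> counters=[0,6,0,0,0,2,0,0,2,0,4,4,0,4,2,0,0,0,0,0,0,0,0,0,2,0,0,0,0,4]
Step 15: delete j at [1, 5, 8, 14, 24] -> counters=[0,5,0,0,0,1,0,0,1,0,4,4,0,4,1,0,0,0,0,0,0,0,0,0,1,0,0,0,0,4]
Step 16: insert j at [1, 5, 8, 14, 24] -> counters=[0,6,0,0,0,2,0,0,2,0,4,4,0,4,2,0,0,0,0,0,0,0,0,0,2,0,0,0,0,4]
Step 17: insert d at [1, 10, 11, 13, 29] -> counters=[0,7,0,0,0,2,0,0,2,0,5,5,0,5,2,0,0,0,0,0,0,0,0,0,2,0,0,0,0,5]
Final counters=[0,7,0,0,0,2,0,0,2,0,5,5,0,5,2,0,0,0,0,0,0,0,0,0,2,0,0,0,0,5] -> counters[6]=0

Answer: 0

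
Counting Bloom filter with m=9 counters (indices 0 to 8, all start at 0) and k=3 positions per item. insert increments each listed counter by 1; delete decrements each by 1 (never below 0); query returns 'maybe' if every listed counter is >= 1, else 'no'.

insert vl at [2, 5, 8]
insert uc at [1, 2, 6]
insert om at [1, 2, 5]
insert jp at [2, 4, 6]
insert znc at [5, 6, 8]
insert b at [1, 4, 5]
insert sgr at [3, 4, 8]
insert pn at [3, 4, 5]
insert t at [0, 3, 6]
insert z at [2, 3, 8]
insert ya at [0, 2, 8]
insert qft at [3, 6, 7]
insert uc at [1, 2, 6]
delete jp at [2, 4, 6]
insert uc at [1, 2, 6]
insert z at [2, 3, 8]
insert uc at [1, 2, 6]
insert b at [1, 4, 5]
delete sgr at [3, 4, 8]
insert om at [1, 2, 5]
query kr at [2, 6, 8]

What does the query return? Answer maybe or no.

Answer: maybe

Derivation:
Step 1: insert vl at [2, 5, 8] -> counters=[0,0,1,0,0,1,0,0,1]
Step 2: insert uc at [1, 2, 6] -> counters=[0,1,2,0,0,1,1,0,1]
Step 3: insert om at [1, 2, 5] -> counters=[0,2,3,0,0,2,1,0,1]
Step 4: insert jp at [2, 4, 6] -> counters=[0,2,4,0,1,2,2,0,1]
Step 5: insert znc at [5, 6, 8] -> counters=[0,2,4,0,1,3,3,0,2]
Step 6: insert b at [1, 4, 5] -> counters=[0,3,4,0,2,4,3,0,2]
Step 7: insert sgr at [3, 4, 8] -> counters=[0,3,4,1,3,4,3,0,3]
Step 8: insert pn at [3, 4, 5] -> counters=[0,3,4,2,4,5,3,0,3]
Step 9: insert t at [0, 3, 6] -> counters=[1,3,4,3,4,5,4,0,3]
Step 10: insert z at [2, 3, 8] -> counters=[1,3,5,4,4,5,4,0,4]
Step 11: insert ya at [0, 2, 8] -> counters=[2,3,6,4,4,5,4,0,5]
Step 12: insert qft at [3, 6, 7] -> counters=[2,3,6,5,4,5,5,1,5]
Step 13: insert uc at [1, 2, 6] -> counters=[2,4,7,5,4,5,6,1,5]
Step 14: delete jp at [2, 4, 6] -> counters=[2,4,6,5,3,5,5,1,5]
Step 15: insert uc at [1, 2, 6] -> counters=[2,5,7,5,3,5,6,1,5]
Step 16: insert z at [2, 3, 8] -> counters=[2,5,8,6,3,5,6,1,6]
Step 17: insert uc at [1, 2, 6] -> counters=[2,6,9,6,3,5,7,1,6]
Step 18: insert b at [1, 4, 5] -> counters=[2,7,9,6,4,6,7,1,6]
Step 19: delete sgr at [3, 4, 8] -> counters=[2,7,9,5,3,6,7,1,5]
Step 20: insert om at [1, 2, 5] -> counters=[2,8,10,5,3,7,7,1,5]
Query kr: check counters[2]=10 counters[6]=7 counters[8]=5 -> maybe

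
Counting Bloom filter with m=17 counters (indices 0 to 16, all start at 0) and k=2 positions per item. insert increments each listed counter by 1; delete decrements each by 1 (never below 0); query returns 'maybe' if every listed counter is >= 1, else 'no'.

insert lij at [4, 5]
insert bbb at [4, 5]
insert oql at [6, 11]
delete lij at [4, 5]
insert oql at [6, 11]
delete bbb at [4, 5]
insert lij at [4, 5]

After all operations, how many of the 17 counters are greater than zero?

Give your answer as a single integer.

Answer: 4

Derivation:
Step 1: insert lij at [4, 5] -> counters=[0,0,0,0,1,1,0,0,0,0,0,0,0,0,0,0,0]
Step 2: insert bbb at [4, 5] -> counters=[0,0,0,0,2,2,0,0,0,0,0,0,0,0,0,0,0]
Step 3: insert oql at [6, 11] -> counters=[0,0,0,0,2,2,1,0,0,0,0,1,0,0,0,0,0]
Step 4: delete lij at [4, 5] -> counters=[0,0,0,0,1,1,1,0,0,0,0,1,0,0,0,0,0]
Step 5: insert oql at [6, 11] -> counters=[0,0,0,0,1,1,2,0,0,0,0,2,0,0,0,0,0]
Step 6: delete bbb at [4, 5] -> counters=[0,0,0,0,0,0,2,0,0,0,0,2,0,0,0,0,0]
Step 7: insert lij at [4, 5] -> counters=[0,0,0,0,1,1,2,0,0,0,0,2,0,0,0,0,0]
Final counters=[0,0,0,0,1,1,2,0,0,0,0,2,0,0,0,0,0] -> 4 nonzero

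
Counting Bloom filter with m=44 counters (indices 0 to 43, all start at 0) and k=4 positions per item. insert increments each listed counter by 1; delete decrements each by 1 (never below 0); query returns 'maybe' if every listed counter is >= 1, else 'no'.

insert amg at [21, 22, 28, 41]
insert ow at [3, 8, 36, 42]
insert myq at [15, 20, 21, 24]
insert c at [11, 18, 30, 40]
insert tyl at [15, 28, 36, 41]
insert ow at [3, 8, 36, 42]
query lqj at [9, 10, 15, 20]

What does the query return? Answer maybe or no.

Answer: no

Derivation:
Step 1: insert amg at [21, 22, 28, 41] -> counters=[0,0,0,0,0,0,0,0,0,0,0,0,0,0,0,0,0,0,0,0,0,1,1,0,0,0,0,0,1,0,0,0,0,0,0,0,0,0,0,0,0,1,0,0]
Step 2: insert ow at [3, 8, 36, 42] -> counters=[0,0,0,1,0,0,0,0,1,0,0,0,0,0,0,0,0,0,0,0,0,1,1,0,0,0,0,0,1,0,0,0,0,0,0,0,1,0,0,0,0,1,1,0]
Step 3: insert myq at [15, 20, 21, 24] -> counters=[0,0,0,1,0,0,0,0,1,0,0,0,0,0,0,1,0,0,0,0,1,2,1,0,1,0,0,0,1,0,0,0,0,0,0,0,1,0,0,0,0,1,1,0]
Step 4: insert c at [11, 18, 30, 40] -> counters=[0,0,0,1,0,0,0,0,1,0,0,1,0,0,0,1,0,0,1,0,1,2,1,0,1,0,0,0,1,0,1,0,0,0,0,0,1,0,0,0,1,1,1,0]
Step 5: insert tyl at [15, 28, 36, 41] -> counters=[0,0,0,1,0,0,0,0,1,0,0,1,0,0,0,2,0,0,1,0,1,2,1,0,1,0,0,0,2,0,1,0,0,0,0,0,2,0,0,0,1,2,1,0]
Step 6: insert ow at [3, 8, 36, 42] -> counters=[0,0,0,2,0,0,0,0,2,0,0,1,0,0,0,2,0,0,1,0,1,2,1,0,1,0,0,0,2,0,1,0,0,0,0,0,3,0,0,0,1,2,2,0]
Query lqj: check counters[9]=0 counters[10]=0 counters[15]=2 counters[20]=1 -> no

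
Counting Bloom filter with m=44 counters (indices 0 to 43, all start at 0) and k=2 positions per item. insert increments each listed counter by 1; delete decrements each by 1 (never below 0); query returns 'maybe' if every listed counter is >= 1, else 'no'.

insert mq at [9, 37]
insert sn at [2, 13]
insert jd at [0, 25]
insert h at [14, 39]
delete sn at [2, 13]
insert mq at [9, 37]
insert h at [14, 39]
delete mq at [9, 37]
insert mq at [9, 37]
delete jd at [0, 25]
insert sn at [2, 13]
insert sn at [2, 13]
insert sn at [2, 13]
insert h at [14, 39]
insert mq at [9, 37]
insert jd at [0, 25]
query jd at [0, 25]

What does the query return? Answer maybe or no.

Answer: maybe

Derivation:
Step 1: insert mq at [9, 37] -> counters=[0,0,0,0,0,0,0,0,0,1,0,0,0,0,0,0,0,0,0,0,0,0,0,0,0,0,0,0,0,0,0,0,0,0,0,0,0,1,0,0,0,0,0,0]
Step 2: insert sn at [2, 13] -> counters=[0,0,1,0,0,0,0,0,0,1,0,0,0,1,0,0,0,0,0,0,0,0,0,0,0,0,0,0,0,0,0,0,0,0,0,0,0,1,0,0,0,0,0,0]
Step 3: insert jd at [0, 25] -> counters=[1,0,1,0,0,0,0,0,0,1,0,0,0,1,0,0,0,0,0,0,0,0,0,0,0,1,0,0,0,0,0,0,0,0,0,0,0,1,0,0,0,0,0,0]
Step 4: insert h at [14, 39] -> counters=[1,0,1,0,0,0,0,0,0,1,0,0,0,1,1,0,0,0,0,0,0,0,0,0,0,1,0,0,0,0,0,0,0,0,0,0,0,1,0,1,0,0,0,0]
Step 5: delete sn at [2, 13] -> counters=[1,0,0,0,0,0,0,0,0,1,0,0,0,0,1,0,0,0,0,0,0,0,0,0,0,1,0,0,0,0,0,0,0,0,0,0,0,1,0,1,0,0,0,0]
Step 6: insert mq at [9, 37] -> counters=[1,0,0,0,0,0,0,0,0,2,0,0,0,0,1,0,0,0,0,0,0,0,0,0,0,1,0,0,0,0,0,0,0,0,0,0,0,2,0,1,0,0,0,0]
Step 7: insert h at [14, 39] -> counters=[1,0,0,0,0,0,0,0,0,2,0,0,0,0,2,0,0,0,0,0,0,0,0,0,0,1,0,0,0,0,0,0,0,0,0,0,0,2,0,2,0,0,0,0]
Step 8: delete mq at [9, 37] -> counters=[1,0,0,0,0,0,0,0,0,1,0,0,0,0,2,0,0,0,0,0,0,0,0,0,0,1,0,0,0,0,0,0,0,0,0,0,0,1,0,2,0,0,0,0]
Step 9: insert mq at [9, 37] -> counters=[1,0,0,0,0,0,0,0,0,2,0,0,0,0,2,0,0,0,0,0,0,0,0,0,0,1,0,0,0,0,0,0,0,0,0,0,0,2,0,2,0,0,0,0]
Step 10: delete jd at [0, 25] -> counters=[0,0,0,0,0,0,0,0,0,2,0,0,0,0,2,0,0,0,0,0,0,0,0,0,0,0,0,0,0,0,0,0,0,0,0,0,0,2,0,2,0,0,0,0]
Step 11: insert sn at [2, 13] -> counters=[0,0,1,0,0,0,0,0,0,2,0,0,0,1,2,0,0,0,0,0,0,0,0,0,0,0,0,0,0,0,0,0,0,0,0,0,0,2,0,2,0,0,0,0]
Step 12: insert sn at [2, 13] -> counters=[0,0,2,0,0,0,0,0,0,2,0,0,0,2,2,0,0,0,0,0,0,0,0,0,0,0,0,0,0,0,0,0,0,0,0,0,0,2,0,2,0,0,0,0]
Step 13: insert sn at [2, 13] -> counters=[0,0,3,0,0,0,0,0,0,2,0,0,0,3,2,0,0,0,0,0,0,0,0,0,0,0,0,0,0,0,0,0,0,0,0,0,0,2,0,2,0,0,0,0]
Step 14: insert h at [14, 39] -> counters=[0,0,3,0,0,0,0,0,0,2,0,0,0,3,3,0,0,0,0,0,0,0,0,0,0,0,0,0,0,0,0,0,0,0,0,0,0,2,0,3,0,0,0,0]
Step 15: insert mq at [9, 37] -> counters=[0,0,3,0,0,0,0,0,0,3,0,0,0,3,3,0,0,0,0,0,0,0,0,0,0,0,0,0,0,0,0,0,0,0,0,0,0,3,0,3,0,0,0,0]
Step 16: insert jd at [0, 25] -> counters=[1,0,3,0,0,0,0,0,0,3,0,0,0,3,3,0,0,0,0,0,0,0,0,0,0,1,0,0,0,0,0,0,0,0,0,0,0,3,0,3,0,0,0,0]
Query jd: check counters[0]=1 counters[25]=1 -> maybe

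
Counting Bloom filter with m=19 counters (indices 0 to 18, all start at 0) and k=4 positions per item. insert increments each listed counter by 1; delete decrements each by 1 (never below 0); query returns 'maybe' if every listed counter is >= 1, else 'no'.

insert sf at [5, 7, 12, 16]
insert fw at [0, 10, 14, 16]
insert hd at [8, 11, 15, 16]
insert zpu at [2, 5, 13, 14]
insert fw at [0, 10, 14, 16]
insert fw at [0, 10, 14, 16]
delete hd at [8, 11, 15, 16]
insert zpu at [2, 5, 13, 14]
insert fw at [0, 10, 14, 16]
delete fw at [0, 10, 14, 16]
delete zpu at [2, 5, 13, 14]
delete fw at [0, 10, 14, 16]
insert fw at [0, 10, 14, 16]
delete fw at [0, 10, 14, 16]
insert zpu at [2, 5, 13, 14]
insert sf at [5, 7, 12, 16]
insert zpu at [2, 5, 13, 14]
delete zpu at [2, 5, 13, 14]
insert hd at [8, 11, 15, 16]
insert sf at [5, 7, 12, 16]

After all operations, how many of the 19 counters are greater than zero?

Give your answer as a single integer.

Answer: 12

Derivation:
Step 1: insert sf at [5, 7, 12, 16] -> counters=[0,0,0,0,0,1,0,1,0,0,0,0,1,0,0,0,1,0,0]
Step 2: insert fw at [0, 10, 14, 16] -> counters=[1,0,0,0,0,1,0,1,0,0,1,0,1,0,1,0,2,0,0]
Step 3: insert hd at [8, 11, 15, 16] -> counters=[1,0,0,0,0,1,0,1,1,0,1,1,1,0,1,1,3,0,0]
Step 4: insert zpu at [2, 5, 13, 14] -> counters=[1,0,1,0,0,2,0,1,1,0,1,1,1,1,2,1,3,0,0]
Step 5: insert fw at [0, 10, 14, 16] -> counters=[2,0,1,0,0,2,0,1,1,0,2,1,1,1,3,1,4,0,0]
Step 6: insert fw at [0, 10, 14, 16] -> counters=[3,0,1,0,0,2,0,1,1,0,3,1,1,1,4,1,5,0,0]
Step 7: delete hd at [8, 11, 15, 16] -> counters=[3,0,1,0,0,2,0,1,0,0,3,0,1,1,4,0,4,0,0]
Step 8: insert zpu at [2, 5, 13, 14] -> counters=[3,0,2,0,0,3,0,1,0,0,3,0,1,2,5,0,4,0,0]
Step 9: insert fw at [0, 10, 14, 16] -> counters=[4,0,2,0,0,3,0,1,0,0,4,0,1,2,6,0,5,0,0]
Step 10: delete fw at [0, 10, 14, 16] -> counters=[3,0,2,0,0,3,0,1,0,0,3,0,1,2,5,0,4,0,0]
Step 11: delete zpu at [2, 5, 13, 14] -> counters=[3,0,1,0,0,2,0,1,0,0,3,0,1,1,4,0,4,0,0]
Step 12: delete fw at [0, 10, 14, 16] -> counters=[2,0,1,0,0,2,0,1,0,0,2,0,1,1,3,0,3,0,0]
Step 13: insert fw at [0, 10, 14, 16] -> counters=[3,0,1,0,0,2,0,1,0,0,3,0,1,1,4,0,4,0,0]
Step 14: delete fw at [0, 10, 14, 16] -> counters=[2,0,1,0,0,2,0,1,0,0,2,0,1,1,3,0,3,0,0]
Step 15: insert zpu at [2, 5, 13, 14] -> counters=[2,0,2,0,0,3,0,1,0,0,2,0,1,2,4,0,3,0,0]
Step 16: insert sf at [5, 7, 12, 16] -> counters=[2,0,2,0,0,4,0,2,0,0,2,0,2,2,4,0,4,0,0]
Step 17: insert zpu at [2, 5, 13, 14] -> counters=[2,0,3,0,0,5,0,2,0,0,2,0,2,3,5,0,4,0,0]
Step 18: delete zpu at [2, 5, 13, 14] -> counters=[2,0,2,0,0,4,0,2,0,0,2,0,2,2,4,0,4,0,0]
Step 19: insert hd at [8, 11, 15, 16] -> counters=[2,0,2,0,0,4,0,2,1,0,2,1,2,2,4,1,5,0,0]
Step 20: insert sf at [5, 7, 12, 16] -> counters=[2,0,2,0,0,5,0,3,1,0,2,1,3,2,4,1,6,0,0]
Final counters=[2,0,2,0,0,5,0,3,1,0,2,1,3,2,4,1,6,0,0] -> 12 nonzero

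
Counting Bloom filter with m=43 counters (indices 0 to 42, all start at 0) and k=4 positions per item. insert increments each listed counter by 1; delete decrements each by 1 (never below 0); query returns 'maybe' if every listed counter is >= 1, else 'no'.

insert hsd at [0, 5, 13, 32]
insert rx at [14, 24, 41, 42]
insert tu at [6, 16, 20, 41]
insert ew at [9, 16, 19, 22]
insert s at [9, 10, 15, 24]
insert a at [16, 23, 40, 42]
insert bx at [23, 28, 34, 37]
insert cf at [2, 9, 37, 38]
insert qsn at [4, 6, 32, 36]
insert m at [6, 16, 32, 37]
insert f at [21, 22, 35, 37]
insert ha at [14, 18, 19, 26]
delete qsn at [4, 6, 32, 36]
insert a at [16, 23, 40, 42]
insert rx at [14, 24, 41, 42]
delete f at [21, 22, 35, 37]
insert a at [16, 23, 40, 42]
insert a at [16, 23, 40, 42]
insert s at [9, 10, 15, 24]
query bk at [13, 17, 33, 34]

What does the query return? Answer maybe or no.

Step 1: insert hsd at [0, 5, 13, 32] -> counters=[1,0,0,0,0,1,0,0,0,0,0,0,0,1,0,0,0,0,0,0,0,0,0,0,0,0,0,0,0,0,0,0,1,0,0,0,0,0,0,0,0,0,0]
Step 2: insert rx at [14, 24, 41, 42] -> counters=[1,0,0,0,0,1,0,0,0,0,0,0,0,1,1,0,0,0,0,0,0,0,0,0,1,0,0,0,0,0,0,0,1,0,0,0,0,0,0,0,0,1,1]
Step 3: insert tu at [6, 16, 20, 41] -> counters=[1,0,0,0,0,1,1,0,0,0,0,0,0,1,1,0,1,0,0,0,1,0,0,0,1,0,0,0,0,0,0,0,1,0,0,0,0,0,0,0,0,2,1]
Step 4: insert ew at [9, 16, 19, 22] -> counters=[1,0,0,0,0,1,1,0,0,1,0,0,0,1,1,0,2,0,0,1,1,0,1,0,1,0,0,0,0,0,0,0,1,0,0,0,0,0,0,0,0,2,1]
Step 5: insert s at [9, 10, 15, 24] -> counters=[1,0,0,0,0,1,1,0,0,2,1,0,0,1,1,1,2,0,0,1,1,0,1,0,2,0,0,0,0,0,0,0,1,0,0,0,0,0,0,0,0,2,1]
Step 6: insert a at [16, 23, 40, 42] -> counters=[1,0,0,0,0,1,1,0,0,2,1,0,0,1,1,1,3,0,0,1,1,0,1,1,2,0,0,0,0,0,0,0,1,0,0,0,0,0,0,0,1,2,2]
Step 7: insert bx at [23, 28, 34, 37] -> counters=[1,0,0,0,0,1,1,0,0,2,1,0,0,1,1,1,3,0,0,1,1,0,1,2,2,0,0,0,1,0,0,0,1,0,1,0,0,1,0,0,1,2,2]
Step 8: insert cf at [2, 9, 37, 38] -> counters=[1,0,1,0,0,1,1,0,0,3,1,0,0,1,1,1,3,0,0,1,1,0,1,2,2,0,0,0,1,0,0,0,1,0,1,0,0,2,1,0,1,2,2]
Step 9: insert qsn at [4, 6, 32, 36] -> counters=[1,0,1,0,1,1,2,0,0,3,1,0,0,1,1,1,3,0,0,1,1,0,1,2,2,0,0,0,1,0,0,0,2,0,1,0,1,2,1,0,1,2,2]
Step 10: insert m at [6, 16, 32, 37] -> counters=[1,0,1,0,1,1,3,0,0,3,1,0,0,1,1,1,4,0,0,1,1,0,1,2,2,0,0,0,1,0,0,0,3,0,1,0,1,3,1,0,1,2,2]
Step 11: insert f at [21, 22, 35, 37] -> counters=[1,0,1,0,1,1,3,0,0,3,1,0,0,1,1,1,4,0,0,1,1,1,2,2,2,0,0,0,1,0,0,0,3,0,1,1,1,4,1,0,1,2,2]
Step 12: insert ha at [14, 18, 19, 26] -> counters=[1,0,1,0,1,1,3,0,0,3,1,0,0,1,2,1,4,0,1,2,1,1,2,2,2,0,1,0,1,0,0,0,3,0,1,1,1,4,1,0,1,2,2]
Step 13: delete qsn at [4, 6, 32, 36] -> counters=[1,0,1,0,0,1,2,0,0,3,1,0,0,1,2,1,4,0,1,2,1,1,2,2,2,0,1,0,1,0,0,0,2,0,1,1,0,4,1,0,1,2,2]
Step 14: insert a at [16, 23, 40, 42] -> counters=[1,0,1,0,0,1,2,0,0,3,1,0,0,1,2,1,5,0,1,2,1,1,2,3,2,0,1,0,1,0,0,0,2,0,1,1,0,4,1,0,2,2,3]
Step 15: insert rx at [14, 24, 41, 42] -> counters=[1,0,1,0,0,1,2,0,0,3,1,0,0,1,3,1,5,0,1,2,1,1,2,3,3,0,1,0,1,0,0,0,2,0,1,1,0,4,1,0,2,3,4]
Step 16: delete f at [21, 22, 35, 37] -> counters=[1,0,1,0,0,1,2,0,0,3,1,0,0,1,3,1,5,0,1,2,1,0,1,3,3,0,1,0,1,0,0,0,2,0,1,0,0,3,1,0,2,3,4]
Step 17: insert a at [16, 23, 40, 42] -> counters=[1,0,1,0,0,1,2,0,0,3,1,0,0,1,3,1,6,0,1,2,1,0,1,4,3,0,1,0,1,0,0,0,2,0,1,0,0,3,1,0,3,3,5]
Step 18: insert a at [16, 23, 40, 42] -> counters=[1,0,1,0,0,1,2,0,0,3,1,0,0,1,3,1,7,0,1,2,1,0,1,5,3,0,1,0,1,0,0,0,2,0,1,0,0,3,1,0,4,3,6]
Step 19: insert s at [9, 10, 15, 24] -> counters=[1,0,1,0,0,1,2,0,0,4,2,0,0,1,3,2,7,0,1,2,1,0,1,5,4,0,1,0,1,0,0,0,2,0,1,0,0,3,1,0,4,3,6]
Query bk: check counters[13]=1 counters[17]=0 counters[33]=0 counters[34]=1 -> no

Answer: no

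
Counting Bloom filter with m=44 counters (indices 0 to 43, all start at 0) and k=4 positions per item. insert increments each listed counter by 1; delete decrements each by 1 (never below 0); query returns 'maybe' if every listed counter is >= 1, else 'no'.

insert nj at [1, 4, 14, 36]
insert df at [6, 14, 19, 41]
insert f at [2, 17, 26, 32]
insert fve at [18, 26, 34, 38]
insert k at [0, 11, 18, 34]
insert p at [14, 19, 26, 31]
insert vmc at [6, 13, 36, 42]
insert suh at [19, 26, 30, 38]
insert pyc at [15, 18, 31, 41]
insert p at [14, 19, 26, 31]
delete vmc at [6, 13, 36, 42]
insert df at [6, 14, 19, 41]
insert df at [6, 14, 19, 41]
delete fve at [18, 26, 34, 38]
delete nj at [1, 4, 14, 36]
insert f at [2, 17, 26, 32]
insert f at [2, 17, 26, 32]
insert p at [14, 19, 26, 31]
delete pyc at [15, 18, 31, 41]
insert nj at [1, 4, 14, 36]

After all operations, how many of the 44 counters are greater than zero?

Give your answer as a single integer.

Answer: 18

Derivation:
Step 1: insert nj at [1, 4, 14, 36] -> counters=[0,1,0,0,1,0,0,0,0,0,0,0,0,0,1,0,0,0,0,0,0,0,0,0,0,0,0,0,0,0,0,0,0,0,0,0,1,0,0,0,0,0,0,0]
Step 2: insert df at [6, 14, 19, 41] -> counters=[0,1,0,0,1,0,1,0,0,0,0,0,0,0,2,0,0,0,0,1,0,0,0,0,0,0,0,0,0,0,0,0,0,0,0,0,1,0,0,0,0,1,0,0]
Step 3: insert f at [2, 17, 26, 32] -> counters=[0,1,1,0,1,0,1,0,0,0,0,0,0,0,2,0,0,1,0,1,0,0,0,0,0,0,1,0,0,0,0,0,1,0,0,0,1,0,0,0,0,1,0,0]
Step 4: insert fve at [18, 26, 34, 38] -> counters=[0,1,1,0,1,0,1,0,0,0,0,0,0,0,2,0,0,1,1,1,0,0,0,0,0,0,2,0,0,0,0,0,1,0,1,0,1,0,1,0,0,1,0,0]
Step 5: insert k at [0, 11, 18, 34] -> counters=[1,1,1,0,1,0,1,0,0,0,0,1,0,0,2,0,0,1,2,1,0,0,0,0,0,0,2,0,0,0,0,0,1,0,2,0,1,0,1,0,0,1,0,0]
Step 6: insert p at [14, 19, 26, 31] -> counters=[1,1,1,0,1,0,1,0,0,0,0,1,0,0,3,0,0,1,2,2,0,0,0,0,0,0,3,0,0,0,0,1,1,0,2,0,1,0,1,0,0,1,0,0]
Step 7: insert vmc at [6, 13, 36, 42] -> counters=[1,1,1,0,1,0,2,0,0,0,0,1,0,1,3,0,0,1,2,2,0,0,0,0,0,0,3,0,0,0,0,1,1,0,2,0,2,0,1,0,0,1,1,0]
Step 8: insert suh at [19, 26, 30, 38] -> counters=[1,1,1,0,1,0,2,0,0,0,0,1,0,1,3,0,0,1,2,3,0,0,0,0,0,0,4,0,0,0,1,1,1,0,2,0,2,0,2,0,0,1,1,0]
Step 9: insert pyc at [15, 18, 31, 41] -> counters=[1,1,1,0,1,0,2,0,0,0,0,1,0,1,3,1,0,1,3,3,0,0,0,0,0,0,4,0,0,0,1,2,1,0,2,0,2,0,2,0,0,2,1,0]
Step 10: insert p at [14, 19, 26, 31] -> counters=[1,1,1,0,1,0,2,0,0,0,0,1,0,1,4,1,0,1,3,4,0,0,0,0,0,0,5,0,0,0,1,3,1,0,2,0,2,0,2,0,0,2,1,0]
Step 11: delete vmc at [6, 13, 36, 42] -> counters=[1,1,1,0,1,0,1,0,0,0,0,1,0,0,4,1,0,1,3,4,0,0,0,0,0,0,5,0,0,0,1,3,1,0,2,0,1,0,2,0,0,2,0,0]
Step 12: insert df at [6, 14, 19, 41] -> counters=[1,1,1,0,1,0,2,0,0,0,0,1,0,0,5,1,0,1,3,5,0,0,0,0,0,0,5,0,0,0,1,3,1,0,2,0,1,0,2,0,0,3,0,0]
Step 13: insert df at [6, 14, 19, 41] -> counters=[1,1,1,0,1,0,3,0,0,0,0,1,0,0,6,1,0,1,3,6,0,0,0,0,0,0,5,0,0,0,1,3,1,0,2,0,1,0,2,0,0,4,0,0]
Step 14: delete fve at [18, 26, 34, 38] -> counters=[1,1,1,0,1,0,3,0,0,0,0,1,0,0,6,1,0,1,2,6,0,0,0,0,0,0,4,0,0,0,1,3,1,0,1,0,1,0,1,0,0,4,0,0]
Step 15: delete nj at [1, 4, 14, 36] -> counters=[1,0,1,0,0,0,3,0,0,0,0,1,0,0,5,1,0,1,2,6,0,0,0,0,0,0,4,0,0,0,1,3,1,0,1,0,0,0,1,0,0,4,0,0]
Step 16: insert f at [2, 17, 26, 32] -> counters=[1,0,2,0,0,0,3,0,0,0,0,1,0,0,5,1,0,2,2,6,0,0,0,0,0,0,5,0,0,0,1,3,2,0,1,0,0,0,1,0,0,4,0,0]
Step 17: insert f at [2, 17, 26, 32] -> counters=[1,0,3,0,0,0,3,0,0,0,0,1,0,0,5,1,0,3,2,6,0,0,0,0,0,0,6,0,0,0,1,3,3,0,1,0,0,0,1,0,0,4,0,0]
Step 18: insert p at [14, 19, 26, 31] -> counters=[1,0,3,0,0,0,3,0,0,0,0,1,0,0,6,1,0,3,2,7,0,0,0,0,0,0,7,0,0,0,1,4,3,0,1,0,0,0,1,0,0,4,0,0]
Step 19: delete pyc at [15, 18, 31, 41] -> counters=[1,0,3,0,0,0,3,0,0,0,0,1,0,0,6,0,0,3,1,7,0,0,0,0,0,0,7,0,0,0,1,3,3,0,1,0,0,0,1,0,0,3,0,0]
Step 20: insert nj at [1, 4, 14, 36] -> counters=[1,1,3,0,1,0,3,0,0,0,0,1,0,0,7,0,0,3,1,7,0,0,0,0,0,0,7,0,0,0,1,3,3,0,1,0,1,0,1,0,0,3,0,0]
Final counters=[1,1,3,0,1,0,3,0,0,0,0,1,0,0,7,0,0,3,1,7,0,0,0,0,0,0,7,0,0,0,1,3,3,0,1,0,1,0,1,0,0,3,0,0] -> 18 nonzero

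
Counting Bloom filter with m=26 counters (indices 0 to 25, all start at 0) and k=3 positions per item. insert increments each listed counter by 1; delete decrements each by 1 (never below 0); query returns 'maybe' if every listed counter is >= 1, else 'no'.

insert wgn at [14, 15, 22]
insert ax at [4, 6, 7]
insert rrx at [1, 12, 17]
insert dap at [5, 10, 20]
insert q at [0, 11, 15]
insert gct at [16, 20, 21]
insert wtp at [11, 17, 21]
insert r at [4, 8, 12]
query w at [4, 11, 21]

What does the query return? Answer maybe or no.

Answer: maybe

Derivation:
Step 1: insert wgn at [14, 15, 22] -> counters=[0,0,0,0,0,0,0,0,0,0,0,0,0,0,1,1,0,0,0,0,0,0,1,0,0,0]
Step 2: insert ax at [4, 6, 7] -> counters=[0,0,0,0,1,0,1,1,0,0,0,0,0,0,1,1,0,0,0,0,0,0,1,0,0,0]
Step 3: insert rrx at [1, 12, 17] -> counters=[0,1,0,0,1,0,1,1,0,0,0,0,1,0,1,1,0,1,0,0,0,0,1,0,0,0]
Step 4: insert dap at [5, 10, 20] -> counters=[0,1,0,0,1,1,1,1,0,0,1,0,1,0,1,1,0,1,0,0,1,0,1,0,0,0]
Step 5: insert q at [0, 11, 15] -> counters=[1,1,0,0,1,1,1,1,0,0,1,1,1,0,1,2,0,1,0,0,1,0,1,0,0,0]
Step 6: insert gct at [16, 20, 21] -> counters=[1,1,0,0,1,1,1,1,0,0,1,1,1,0,1,2,1,1,0,0,2,1,1,0,0,0]
Step 7: insert wtp at [11, 17, 21] -> counters=[1,1,0,0,1,1,1,1,0,0,1,2,1,0,1,2,1,2,0,0,2,2,1,0,0,0]
Step 8: insert r at [4, 8, 12] -> counters=[1,1,0,0,2,1,1,1,1,0,1,2,2,0,1,2,1,2,0,0,2,2,1,0,0,0]
Query w: check counters[4]=2 counters[11]=2 counters[21]=2 -> maybe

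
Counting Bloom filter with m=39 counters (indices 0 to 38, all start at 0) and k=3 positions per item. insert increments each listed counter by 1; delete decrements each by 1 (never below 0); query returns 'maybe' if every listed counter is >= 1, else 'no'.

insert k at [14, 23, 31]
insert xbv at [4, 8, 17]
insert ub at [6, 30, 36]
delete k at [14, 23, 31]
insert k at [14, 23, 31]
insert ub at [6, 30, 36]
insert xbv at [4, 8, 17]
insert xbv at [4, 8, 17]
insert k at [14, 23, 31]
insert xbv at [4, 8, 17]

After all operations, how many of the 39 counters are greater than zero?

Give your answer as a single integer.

Answer: 9

Derivation:
Step 1: insert k at [14, 23, 31] -> counters=[0,0,0,0,0,0,0,0,0,0,0,0,0,0,1,0,0,0,0,0,0,0,0,1,0,0,0,0,0,0,0,1,0,0,0,0,0,0,0]
Step 2: insert xbv at [4, 8, 17] -> counters=[0,0,0,0,1,0,0,0,1,0,0,0,0,0,1,0,0,1,0,0,0,0,0,1,0,0,0,0,0,0,0,1,0,0,0,0,0,0,0]
Step 3: insert ub at [6, 30, 36] -> counters=[0,0,0,0,1,0,1,0,1,0,0,0,0,0,1,0,0,1,0,0,0,0,0,1,0,0,0,0,0,0,1,1,0,0,0,0,1,0,0]
Step 4: delete k at [14, 23, 31] -> counters=[0,0,0,0,1,0,1,0,1,0,0,0,0,0,0,0,0,1,0,0,0,0,0,0,0,0,0,0,0,0,1,0,0,0,0,0,1,0,0]
Step 5: insert k at [14, 23, 31] -> counters=[0,0,0,0,1,0,1,0,1,0,0,0,0,0,1,0,0,1,0,0,0,0,0,1,0,0,0,0,0,0,1,1,0,0,0,0,1,0,0]
Step 6: insert ub at [6, 30, 36] -> counters=[0,0,0,0,1,0,2,0,1,0,0,0,0,0,1,0,0,1,0,0,0,0,0,1,0,0,0,0,0,0,2,1,0,0,0,0,2,0,0]
Step 7: insert xbv at [4, 8, 17] -> counters=[0,0,0,0,2,0,2,0,2,0,0,0,0,0,1,0,0,2,0,0,0,0,0,1,0,0,0,0,0,0,2,1,0,0,0,0,2,0,0]
Step 8: insert xbv at [4, 8, 17] -> counters=[0,0,0,0,3,0,2,0,3,0,0,0,0,0,1,0,0,3,0,0,0,0,0,1,0,0,0,0,0,0,2,1,0,0,0,0,2,0,0]
Step 9: insert k at [14, 23, 31] -> counters=[0,0,0,0,3,0,2,0,3,0,0,0,0,0,2,0,0,3,0,0,0,0,0,2,0,0,0,0,0,0,2,2,0,0,0,0,2,0,0]
Step 10: insert xbv at [4, 8, 17] -> counters=[0,0,0,0,4,0,2,0,4,0,0,0,0,0,2,0,0,4,0,0,0,0,0,2,0,0,0,0,0,0,2,2,0,0,0,0,2,0,0]
Final counters=[0,0,0,0,4,0,2,0,4,0,0,0,0,0,2,0,0,4,0,0,0,0,0,2,0,0,0,0,0,0,2,2,0,0,0,0,2,0,0] -> 9 nonzero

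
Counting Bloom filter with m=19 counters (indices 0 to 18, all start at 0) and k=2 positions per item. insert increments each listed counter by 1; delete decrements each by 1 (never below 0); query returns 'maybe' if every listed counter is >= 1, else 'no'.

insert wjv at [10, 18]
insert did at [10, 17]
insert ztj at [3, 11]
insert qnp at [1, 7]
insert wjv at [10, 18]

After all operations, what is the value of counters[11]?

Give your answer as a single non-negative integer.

Step 1: insert wjv at [10, 18] -> counters=[0,0,0,0,0,0,0,0,0,0,1,0,0,0,0,0,0,0,1]
Step 2: insert did at [10, 17] -> counters=[0,0,0,0,0,0,0,0,0,0,2,0,0,0,0,0,0,1,1]
Step 3: insert ztj at [3, 11] -> counters=[0,0,0,1,0,0,0,0,0,0,2,1,0,0,0,0,0,1,1]
Step 4: insert qnp at [1, 7] -> counters=[0,1,0,1,0,0,0,1,0,0,2,1,0,0,0,0,0,1,1]
Step 5: insert wjv at [10, 18] -> counters=[0,1,0,1,0,0,0,1,0,0,3,1,0,0,0,0,0,1,2]
Final counters=[0,1,0,1,0,0,0,1,0,0,3,1,0,0,0,0,0,1,2] -> counters[11]=1

Answer: 1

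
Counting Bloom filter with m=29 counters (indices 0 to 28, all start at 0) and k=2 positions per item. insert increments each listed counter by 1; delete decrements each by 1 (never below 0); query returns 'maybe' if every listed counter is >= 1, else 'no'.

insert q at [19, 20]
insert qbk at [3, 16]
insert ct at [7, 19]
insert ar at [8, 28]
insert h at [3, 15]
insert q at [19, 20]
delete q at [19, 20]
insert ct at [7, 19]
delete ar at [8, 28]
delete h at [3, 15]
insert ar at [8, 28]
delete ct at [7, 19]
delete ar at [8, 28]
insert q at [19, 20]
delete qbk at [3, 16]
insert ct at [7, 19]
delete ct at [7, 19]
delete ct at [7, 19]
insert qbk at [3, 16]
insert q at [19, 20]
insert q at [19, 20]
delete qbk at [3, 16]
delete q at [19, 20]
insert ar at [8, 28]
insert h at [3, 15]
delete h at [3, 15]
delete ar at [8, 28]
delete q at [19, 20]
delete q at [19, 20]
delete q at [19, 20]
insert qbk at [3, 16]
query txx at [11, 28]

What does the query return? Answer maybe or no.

Step 1: insert q at [19, 20] -> counters=[0,0,0,0,0,0,0,0,0,0,0,0,0,0,0,0,0,0,0,1,1,0,0,0,0,0,0,0,0]
Step 2: insert qbk at [3, 16] -> counters=[0,0,0,1,0,0,0,0,0,0,0,0,0,0,0,0,1,0,0,1,1,0,0,0,0,0,0,0,0]
Step 3: insert ct at [7, 19] -> counters=[0,0,0,1,0,0,0,1,0,0,0,0,0,0,0,0,1,0,0,2,1,0,0,0,0,0,0,0,0]
Step 4: insert ar at [8, 28] -> counters=[0,0,0,1,0,0,0,1,1,0,0,0,0,0,0,0,1,0,0,2,1,0,0,0,0,0,0,0,1]
Step 5: insert h at [3, 15] -> counters=[0,0,0,2,0,0,0,1,1,0,0,0,0,0,0,1,1,0,0,2,1,0,0,0,0,0,0,0,1]
Step 6: insert q at [19, 20] -> counters=[0,0,0,2,0,0,0,1,1,0,0,0,0,0,0,1,1,0,0,3,2,0,0,0,0,0,0,0,1]
Step 7: delete q at [19, 20] -> counters=[0,0,0,2,0,0,0,1,1,0,0,0,0,0,0,1,1,0,0,2,1,0,0,0,0,0,0,0,1]
Step 8: insert ct at [7, 19] -> counters=[0,0,0,2,0,0,0,2,1,0,0,0,0,0,0,1,1,0,0,3,1,0,0,0,0,0,0,0,1]
Step 9: delete ar at [8, 28] -> counters=[0,0,0,2,0,0,0,2,0,0,0,0,0,0,0,1,1,0,0,3,1,0,0,0,0,0,0,0,0]
Step 10: delete h at [3, 15] -> counters=[0,0,0,1,0,0,0,2,0,0,0,0,0,0,0,0,1,0,0,3,1,0,0,0,0,0,0,0,0]
Step 11: insert ar at [8, 28] -> counters=[0,0,0,1,0,0,0,2,1,0,0,0,0,0,0,0,1,0,0,3,1,0,0,0,0,0,0,0,1]
Step 12: delete ct at [7, 19] -> counters=[0,0,0,1,0,0,0,1,1,0,0,0,0,0,0,0,1,0,0,2,1,0,0,0,0,0,0,0,1]
Step 13: delete ar at [8, 28] -> counters=[0,0,0,1,0,0,0,1,0,0,0,0,0,0,0,0,1,0,0,2,1,0,0,0,0,0,0,0,0]
Step 14: insert q at [19, 20] -> counters=[0,0,0,1,0,0,0,1,0,0,0,0,0,0,0,0,1,0,0,3,2,0,0,0,0,0,0,0,0]
Step 15: delete qbk at [3, 16] -> counters=[0,0,0,0,0,0,0,1,0,0,0,0,0,0,0,0,0,0,0,3,2,0,0,0,0,0,0,0,0]
Step 16: insert ct at [7, 19] -> counters=[0,0,0,0,0,0,0,2,0,0,0,0,0,0,0,0,0,0,0,4,2,0,0,0,0,0,0,0,0]
Step 17: delete ct at [7, 19] -> counters=[0,0,0,0,0,0,0,1,0,0,0,0,0,0,0,0,0,0,0,3,2,0,0,0,0,0,0,0,0]
Step 18: delete ct at [7, 19] -> counters=[0,0,0,0,0,0,0,0,0,0,0,0,0,0,0,0,0,0,0,2,2,0,0,0,0,0,0,0,0]
Step 19: insert qbk at [3, 16] -> counters=[0,0,0,1,0,0,0,0,0,0,0,0,0,0,0,0,1,0,0,2,2,0,0,0,0,0,0,0,0]
Step 20: insert q at [19, 20] -> counters=[0,0,0,1,0,0,0,0,0,0,0,0,0,0,0,0,1,0,0,3,3,0,0,0,0,0,0,0,0]
Step 21: insert q at [19, 20] -> counters=[0,0,0,1,0,0,0,0,0,0,0,0,0,0,0,0,1,0,0,4,4,0,0,0,0,0,0,0,0]
Step 22: delete qbk at [3, 16] -> counters=[0,0,0,0,0,0,0,0,0,0,0,0,0,0,0,0,0,0,0,4,4,0,0,0,0,0,0,0,0]
Step 23: delete q at [19, 20] -> counters=[0,0,0,0,0,0,0,0,0,0,0,0,0,0,0,0,0,0,0,3,3,0,0,0,0,0,0,0,0]
Step 24: insert ar at [8, 28] -> counters=[0,0,0,0,0,0,0,0,1,0,0,0,0,0,0,0,0,0,0,3,3,0,0,0,0,0,0,0,1]
Step 25: insert h at [3, 15] -> counters=[0,0,0,1,0,0,0,0,1,0,0,0,0,0,0,1,0,0,0,3,3,0,0,0,0,0,0,0,1]
Step 26: delete h at [3, 15] -> counters=[0,0,0,0,0,0,0,0,1,0,0,0,0,0,0,0,0,0,0,3,3,0,0,0,0,0,0,0,1]
Step 27: delete ar at [8, 28] -> counters=[0,0,0,0,0,0,0,0,0,0,0,0,0,0,0,0,0,0,0,3,3,0,0,0,0,0,0,0,0]
Step 28: delete q at [19, 20] -> counters=[0,0,0,0,0,0,0,0,0,0,0,0,0,0,0,0,0,0,0,2,2,0,0,0,0,0,0,0,0]
Step 29: delete q at [19, 20] -> counters=[0,0,0,0,0,0,0,0,0,0,0,0,0,0,0,0,0,0,0,1,1,0,0,0,0,0,0,0,0]
Step 30: delete q at [19, 20] -> counters=[0,0,0,0,0,0,0,0,0,0,0,0,0,0,0,0,0,0,0,0,0,0,0,0,0,0,0,0,0]
Step 31: insert qbk at [3, 16] -> counters=[0,0,0,1,0,0,0,0,0,0,0,0,0,0,0,0,1,0,0,0,0,0,0,0,0,0,0,0,0]
Query txx: check counters[11]=0 counters[28]=0 -> no

Answer: no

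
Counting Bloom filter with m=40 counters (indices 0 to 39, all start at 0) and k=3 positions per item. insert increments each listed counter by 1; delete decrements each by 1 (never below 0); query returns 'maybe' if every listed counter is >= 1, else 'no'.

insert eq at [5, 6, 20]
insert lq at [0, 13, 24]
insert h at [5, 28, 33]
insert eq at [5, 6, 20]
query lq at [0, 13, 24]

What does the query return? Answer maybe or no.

Step 1: insert eq at [5, 6, 20] -> counters=[0,0,0,0,0,1,1,0,0,0,0,0,0,0,0,0,0,0,0,0,1,0,0,0,0,0,0,0,0,0,0,0,0,0,0,0,0,0,0,0]
Step 2: insert lq at [0, 13, 24] -> counters=[1,0,0,0,0,1,1,0,0,0,0,0,0,1,0,0,0,0,0,0,1,0,0,0,1,0,0,0,0,0,0,0,0,0,0,0,0,0,0,0]
Step 3: insert h at [5, 28, 33] -> counters=[1,0,0,0,0,2,1,0,0,0,0,0,0,1,0,0,0,0,0,0,1,0,0,0,1,0,0,0,1,0,0,0,0,1,0,0,0,0,0,0]
Step 4: insert eq at [5, 6, 20] -> counters=[1,0,0,0,0,3,2,0,0,0,0,0,0,1,0,0,0,0,0,0,2,0,0,0,1,0,0,0,1,0,0,0,0,1,0,0,0,0,0,0]
Query lq: check counters[0]=1 counters[13]=1 counters[24]=1 -> maybe

Answer: maybe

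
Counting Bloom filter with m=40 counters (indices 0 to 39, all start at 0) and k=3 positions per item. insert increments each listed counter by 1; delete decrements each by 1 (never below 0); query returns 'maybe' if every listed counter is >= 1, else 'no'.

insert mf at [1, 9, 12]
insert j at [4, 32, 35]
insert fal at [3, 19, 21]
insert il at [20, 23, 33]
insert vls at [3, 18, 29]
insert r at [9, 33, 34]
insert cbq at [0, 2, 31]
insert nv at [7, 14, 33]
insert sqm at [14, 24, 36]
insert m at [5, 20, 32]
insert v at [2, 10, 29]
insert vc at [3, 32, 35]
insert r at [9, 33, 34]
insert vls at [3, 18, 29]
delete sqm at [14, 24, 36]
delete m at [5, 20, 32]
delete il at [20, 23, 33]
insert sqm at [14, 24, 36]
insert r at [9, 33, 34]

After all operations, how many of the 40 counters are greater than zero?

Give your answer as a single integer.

Answer: 21

Derivation:
Step 1: insert mf at [1, 9, 12] -> counters=[0,1,0,0,0,0,0,0,0,1,0,0,1,0,0,0,0,0,0,0,0,0,0,0,0,0,0,0,0,0,0,0,0,0,0,0,0,0,0,0]
Step 2: insert j at [4, 32, 35] -> counters=[0,1,0,0,1,0,0,0,0,1,0,0,1,0,0,0,0,0,0,0,0,0,0,0,0,0,0,0,0,0,0,0,1,0,0,1,0,0,0,0]
Step 3: insert fal at [3, 19, 21] -> counters=[0,1,0,1,1,0,0,0,0,1,0,0,1,0,0,0,0,0,0,1,0,1,0,0,0,0,0,0,0,0,0,0,1,0,0,1,0,0,0,0]
Step 4: insert il at [20, 23, 33] -> counters=[0,1,0,1,1,0,0,0,0,1,0,0,1,0,0,0,0,0,0,1,1,1,0,1,0,0,0,0,0,0,0,0,1,1,0,1,0,0,0,0]
Step 5: insert vls at [3, 18, 29] -> counters=[0,1,0,2,1,0,0,0,0,1,0,0,1,0,0,0,0,0,1,1,1,1,0,1,0,0,0,0,0,1,0,0,1,1,0,1,0,0,0,0]
Step 6: insert r at [9, 33, 34] -> counters=[0,1,0,2,1,0,0,0,0,2,0,0,1,0,0,0,0,0,1,1,1,1,0,1,0,0,0,0,0,1,0,0,1,2,1,1,0,0,0,0]
Step 7: insert cbq at [0, 2, 31] -> counters=[1,1,1,2,1,0,0,0,0,2,0,0,1,0,0,0,0,0,1,1,1,1,0,1,0,0,0,0,0,1,0,1,1,2,1,1,0,0,0,0]
Step 8: insert nv at [7, 14, 33] -> counters=[1,1,1,2,1,0,0,1,0,2,0,0,1,0,1,0,0,0,1,1,1,1,0,1,0,0,0,0,0,1,0,1,1,3,1,1,0,0,0,0]
Step 9: insert sqm at [14, 24, 36] -> counters=[1,1,1,2,1,0,0,1,0,2,0,0,1,0,2,0,0,0,1,1,1,1,0,1,1,0,0,0,0,1,0,1,1,3,1,1,1,0,0,0]
Step 10: insert m at [5, 20, 32] -> counters=[1,1,1,2,1,1,0,1,0,2,0,0,1,0,2,0,0,0,1,1,2,1,0,1,1,0,0,0,0,1,0,1,2,3,1,1,1,0,0,0]
Step 11: insert v at [2, 10, 29] -> counters=[1,1,2,2,1,1,0,1,0,2,1,0,1,0,2,0,0,0,1,1,2,1,0,1,1,0,0,0,0,2,0,1,2,3,1,1,1,0,0,0]
Step 12: insert vc at [3, 32, 35] -> counters=[1,1,2,3,1,1,0,1,0,2,1,0,1,0,2,0,0,0,1,1,2,1,0,1,1,0,0,0,0,2,0,1,3,3,1,2,1,0,0,0]
Step 13: insert r at [9, 33, 34] -> counters=[1,1,2,3,1,1,0,1,0,3,1,0,1,0,2,0,0,0,1,1,2,1,0,1,1,0,0,0,0,2,0,1,3,4,2,2,1,0,0,0]
Step 14: insert vls at [3, 18, 29] -> counters=[1,1,2,4,1,1,0,1,0,3,1,0,1,0,2,0,0,0,2,1,2,1,0,1,1,0,0,0,0,3,0,1,3,4,2,2,1,0,0,0]
Step 15: delete sqm at [14, 24, 36] -> counters=[1,1,2,4,1,1,0,1,0,3,1,0,1,0,1,0,0,0,2,1,2,1,0,1,0,0,0,0,0,3,0,1,3,4,2,2,0,0,0,0]
Step 16: delete m at [5, 20, 32] -> counters=[1,1,2,4,1,0,0,1,0,3,1,0,1,0,1,0,0,0,2,1,1,1,0,1,0,0,0,0,0,3,0,1,2,4,2,2,0,0,0,0]
Step 17: delete il at [20, 23, 33] -> counters=[1,1,2,4,1,0,0,1,0,3,1,0,1,0,1,0,0,0,2,1,0,1,0,0,0,0,0,0,0,3,0,1,2,3,2,2,0,0,0,0]
Step 18: insert sqm at [14, 24, 36] -> counters=[1,1,2,4,1,0,0,1,0,3,1,0,1,0,2,0,0,0,2,1,0,1,0,0,1,0,0,0,0,3,0,1,2,3,2,2,1,0,0,0]
Step 19: insert r at [9, 33, 34] -> counters=[1,1,2,4,1,0,0,1,0,4,1,0,1,0,2,0,0,0,2,1,0,1,0,0,1,0,0,0,0,3,0,1,2,4,3,2,1,0,0,0]
Final counters=[1,1,2,4,1,0,0,1,0,4,1,0,1,0,2,0,0,0,2,1,0,1,0,0,1,0,0,0,0,3,0,1,2,4,3,2,1,0,0,0] -> 21 nonzero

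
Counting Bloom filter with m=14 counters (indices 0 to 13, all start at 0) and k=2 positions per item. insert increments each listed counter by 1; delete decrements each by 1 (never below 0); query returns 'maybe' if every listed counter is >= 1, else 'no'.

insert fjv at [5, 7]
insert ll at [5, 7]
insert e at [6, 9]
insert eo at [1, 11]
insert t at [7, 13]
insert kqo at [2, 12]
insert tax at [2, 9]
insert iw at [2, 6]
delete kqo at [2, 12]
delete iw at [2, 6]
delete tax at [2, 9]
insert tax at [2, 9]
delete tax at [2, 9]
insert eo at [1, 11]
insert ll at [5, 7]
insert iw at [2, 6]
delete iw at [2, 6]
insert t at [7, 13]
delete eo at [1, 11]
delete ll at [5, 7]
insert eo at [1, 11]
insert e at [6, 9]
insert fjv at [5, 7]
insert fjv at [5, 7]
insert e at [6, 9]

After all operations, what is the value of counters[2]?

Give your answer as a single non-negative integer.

Step 1: insert fjv at [5, 7] -> counters=[0,0,0,0,0,1,0,1,0,0,0,0,0,0]
Step 2: insert ll at [5, 7] -> counters=[0,0,0,0,0,2,0,2,0,0,0,0,0,0]
Step 3: insert e at [6, 9] -> counters=[0,0,0,0,0,2,1,2,0,1,0,0,0,0]
Step 4: insert eo at [1, 11] -> counters=[0,1,0,0,0,2,1,2,0,1,0,1,0,0]
Step 5: insert t at [7, 13] -> counters=[0,1,0,0,0,2,1,3,0,1,0,1,0,1]
Step 6: insert kqo at [2, 12] -> counters=[0,1,1,0,0,2,1,3,0,1,0,1,1,1]
Step 7: insert tax at [2, 9] -> counters=[0,1,2,0,0,2,1,3,0,2,0,1,1,1]
Step 8: insert iw at [2, 6] -> counters=[0,1,3,0,0,2,2,3,0,2,0,1,1,1]
Step 9: delete kqo at [2, 12] -> counters=[0,1,2,0,0,2,2,3,0,2,0,1,0,1]
Step 10: delete iw at [2, 6] -> counters=[0,1,1,0,0,2,1,3,0,2,0,1,0,1]
Step 11: delete tax at [2, 9] -> counters=[0,1,0,0,0,2,1,3,0,1,0,1,0,1]
Step 12: insert tax at [2, 9] -> counters=[0,1,1,0,0,2,1,3,0,2,0,1,0,1]
Step 13: delete tax at [2, 9] -> counters=[0,1,0,0,0,2,1,3,0,1,0,1,0,1]
Step 14: insert eo at [1, 11] -> counters=[0,2,0,0,0,2,1,3,0,1,0,2,0,1]
Step 15: insert ll at [5, 7] -> counters=[0,2,0,0,0,3,1,4,0,1,0,2,0,1]
Step 16: insert iw at [2, 6] -> counters=[0,2,1,0,0,3,2,4,0,1,0,2,0,1]
Step 17: delete iw at [2, 6] -> counters=[0,2,0,0,0,3,1,4,0,1,0,2,0,1]
Step 18: insert t at [7, 13] -> counters=[0,2,0,0,0,3,1,5,0,1,0,2,0,2]
Step 19: delete eo at [1, 11] -> counters=[0,1,0,0,0,3,1,5,0,1,0,1,0,2]
Step 20: delete ll at [5, 7] -> counters=[0,1,0,0,0,2,1,4,0,1,0,1,0,2]
Step 21: insert eo at [1, 11] -> counters=[0,2,0,0,0,2,1,4,0,1,0,2,0,2]
Step 22: insert e at [6, 9] -> counters=[0,2,0,0,0,2,2,4,0,2,0,2,0,2]
Step 23: insert fjv at [5, 7] -> counters=[0,2,0,0,0,3,2,5,0,2,0,2,0,2]
Step 24: insert fjv at [5, 7] -> counters=[0,2,0,0,0,4,2,6,0,2,0,2,0,2]
Step 25: insert e at [6, 9] -> counters=[0,2,0,0,0,4,3,6,0,3,0,2,0,2]
Final counters=[0,2,0,0,0,4,3,6,0,3,0,2,0,2] -> counters[2]=0

Answer: 0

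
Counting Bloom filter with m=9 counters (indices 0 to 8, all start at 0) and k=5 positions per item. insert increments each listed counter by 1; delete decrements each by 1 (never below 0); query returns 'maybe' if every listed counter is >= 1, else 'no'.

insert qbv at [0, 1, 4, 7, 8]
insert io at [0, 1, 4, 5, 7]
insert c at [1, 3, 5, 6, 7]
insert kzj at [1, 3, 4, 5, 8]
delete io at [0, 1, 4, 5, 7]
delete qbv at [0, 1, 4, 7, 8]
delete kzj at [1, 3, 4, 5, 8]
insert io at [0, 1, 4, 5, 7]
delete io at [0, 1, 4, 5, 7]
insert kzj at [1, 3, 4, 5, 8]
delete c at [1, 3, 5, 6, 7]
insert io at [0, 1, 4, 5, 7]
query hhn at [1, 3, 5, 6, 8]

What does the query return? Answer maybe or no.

Step 1: insert qbv at [0, 1, 4, 7, 8] -> counters=[1,1,0,0,1,0,0,1,1]
Step 2: insert io at [0, 1, 4, 5, 7] -> counters=[2,2,0,0,2,1,0,2,1]
Step 3: insert c at [1, 3, 5, 6, 7] -> counters=[2,3,0,1,2,2,1,3,1]
Step 4: insert kzj at [1, 3, 4, 5, 8] -> counters=[2,4,0,2,3,3,1,3,2]
Step 5: delete io at [0, 1, 4, 5, 7] -> counters=[1,3,0,2,2,2,1,2,2]
Step 6: delete qbv at [0, 1, 4, 7, 8] -> counters=[0,2,0,2,1,2,1,1,1]
Step 7: delete kzj at [1, 3, 4, 5, 8] -> counters=[0,1,0,1,0,1,1,1,0]
Step 8: insert io at [0, 1, 4, 5, 7] -> counters=[1,2,0,1,1,2,1,2,0]
Step 9: delete io at [0, 1, 4, 5, 7] -> counters=[0,1,0,1,0,1,1,1,0]
Step 10: insert kzj at [1, 3, 4, 5, 8] -> counters=[0,2,0,2,1,2,1,1,1]
Step 11: delete c at [1, 3, 5, 6, 7] -> counters=[0,1,0,1,1,1,0,0,1]
Step 12: insert io at [0, 1, 4, 5, 7] -> counters=[1,2,0,1,2,2,0,1,1]
Query hhn: check counters[1]=2 counters[3]=1 counters[5]=2 counters[6]=0 counters[8]=1 -> no

Answer: no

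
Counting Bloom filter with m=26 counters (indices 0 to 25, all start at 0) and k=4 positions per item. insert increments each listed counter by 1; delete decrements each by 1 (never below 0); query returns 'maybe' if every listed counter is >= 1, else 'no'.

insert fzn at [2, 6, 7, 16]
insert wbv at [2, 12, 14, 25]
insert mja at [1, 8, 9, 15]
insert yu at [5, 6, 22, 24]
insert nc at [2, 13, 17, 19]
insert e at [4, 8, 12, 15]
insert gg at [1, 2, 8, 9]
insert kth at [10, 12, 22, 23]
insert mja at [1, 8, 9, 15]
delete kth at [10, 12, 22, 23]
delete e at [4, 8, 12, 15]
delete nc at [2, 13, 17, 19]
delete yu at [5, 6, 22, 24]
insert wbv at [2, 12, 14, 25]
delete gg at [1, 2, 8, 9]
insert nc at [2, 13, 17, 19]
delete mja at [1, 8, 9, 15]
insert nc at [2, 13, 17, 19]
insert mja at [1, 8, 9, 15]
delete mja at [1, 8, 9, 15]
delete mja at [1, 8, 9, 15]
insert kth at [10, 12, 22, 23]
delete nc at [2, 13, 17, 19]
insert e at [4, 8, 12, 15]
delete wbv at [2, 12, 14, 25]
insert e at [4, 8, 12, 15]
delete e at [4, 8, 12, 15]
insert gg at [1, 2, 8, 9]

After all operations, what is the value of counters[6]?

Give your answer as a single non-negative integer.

Step 1: insert fzn at [2, 6, 7, 16] -> counters=[0,0,1,0,0,0,1,1,0,0,0,0,0,0,0,0,1,0,0,0,0,0,0,0,0,0]
Step 2: insert wbv at [2, 12, 14, 25] -> counters=[0,0,2,0,0,0,1,1,0,0,0,0,1,0,1,0,1,0,0,0,0,0,0,0,0,1]
Step 3: insert mja at [1, 8, 9, 15] -> counters=[0,1,2,0,0,0,1,1,1,1,0,0,1,0,1,1,1,0,0,0,0,0,0,0,0,1]
Step 4: insert yu at [5, 6, 22, 24] -> counters=[0,1,2,0,0,1,2,1,1,1,0,0,1,0,1,1,1,0,0,0,0,0,1,0,1,1]
Step 5: insert nc at [2, 13, 17, 19] -> counters=[0,1,3,0,0,1,2,1,1,1,0,0,1,1,1,1,1,1,0,1,0,0,1,0,1,1]
Step 6: insert e at [4, 8, 12, 15] -> counters=[0,1,3,0,1,1,2,1,2,1,0,0,2,1,1,2,1,1,0,1,0,0,1,0,1,1]
Step 7: insert gg at [1, 2, 8, 9] -> counters=[0,2,4,0,1,1,2,1,3,2,0,0,2,1,1,2,1,1,0,1,0,0,1,0,1,1]
Step 8: insert kth at [10, 12, 22, 23] -> counters=[0,2,4,0,1,1,2,1,3,2,1,0,3,1,1,2,1,1,0,1,0,0,2,1,1,1]
Step 9: insert mja at [1, 8, 9, 15] -> counters=[0,3,4,0,1,1,2,1,4,3,1,0,3,1,1,3,1,1,0,1,0,0,2,1,1,1]
Step 10: delete kth at [10, 12, 22, 23] -> counters=[0,3,4,0,1,1,2,1,4,3,0,0,2,1,1,3,1,1,0,1,0,0,1,0,1,1]
Step 11: delete e at [4, 8, 12, 15] -> counters=[0,3,4,0,0,1,2,1,3,3,0,0,1,1,1,2,1,1,0,1,0,0,1,0,1,1]
Step 12: delete nc at [2, 13, 17, 19] -> counters=[0,3,3,0,0,1,2,1,3,3,0,0,1,0,1,2,1,0,0,0,0,0,1,0,1,1]
Step 13: delete yu at [5, 6, 22, 24] -> counters=[0,3,3,0,0,0,1,1,3,3,0,0,1,0,1,2,1,0,0,0,0,0,0,0,0,1]
Step 14: insert wbv at [2, 12, 14, 25] -> counters=[0,3,4,0,0,0,1,1,3,3,0,0,2,0,2,2,1,0,0,0,0,0,0,0,0,2]
Step 15: delete gg at [1, 2, 8, 9] -> counters=[0,2,3,0,0,0,1,1,2,2,0,0,2,0,2,2,1,0,0,0,0,0,0,0,0,2]
Step 16: insert nc at [2, 13, 17, 19] -> counters=[0,2,4,0,0,0,1,1,2,2,0,0,2,1,2,2,1,1,0,1,0,0,0,0,0,2]
Step 17: delete mja at [1, 8, 9, 15] -> counters=[0,1,4,0,0,0,1,1,1,1,0,0,2,1,2,1,1,1,0,1,0,0,0,0,0,2]
Step 18: insert nc at [2, 13, 17, 19] -> counters=[0,1,5,0,0,0,1,1,1,1,0,0,2,2,2,1,1,2,0,2,0,0,0,0,0,2]
Step 19: insert mja at [1, 8, 9, 15] -> counters=[0,2,5,0,0,0,1,1,2,2,0,0,2,2,2,2,1,2,0,2,0,0,0,0,0,2]
Step 20: delete mja at [1, 8, 9, 15] -> counters=[0,1,5,0,0,0,1,1,1,1,0,0,2,2,2,1,1,2,0,2,0,0,0,0,0,2]
Step 21: delete mja at [1, 8, 9, 15] -> counters=[0,0,5,0,0,0,1,1,0,0,0,0,2,2,2,0,1,2,0,2,0,0,0,0,0,2]
Step 22: insert kth at [10, 12, 22, 23] -> counters=[0,0,5,0,0,0,1,1,0,0,1,0,3,2,2,0,1,2,0,2,0,0,1,1,0,2]
Step 23: delete nc at [2, 13, 17, 19] -> counters=[0,0,4,0,0,0,1,1,0,0,1,0,3,1,2,0,1,1,0,1,0,0,1,1,0,2]
Step 24: insert e at [4, 8, 12, 15] -> counters=[0,0,4,0,1,0,1,1,1,0,1,0,4,1,2,1,1,1,0,1,0,0,1,1,0,2]
Step 25: delete wbv at [2, 12, 14, 25] -> counters=[0,0,3,0,1,0,1,1,1,0,1,0,3,1,1,1,1,1,0,1,0,0,1,1,0,1]
Step 26: insert e at [4, 8, 12, 15] -> counters=[0,0,3,0,2,0,1,1,2,0,1,0,4,1,1,2,1,1,0,1,0,0,1,1,0,1]
Step 27: delete e at [4, 8, 12, 15] -> counters=[0,0,3,0,1,0,1,1,1,0,1,0,3,1,1,1,1,1,0,1,0,0,1,1,0,1]
Step 28: insert gg at [1, 2, 8, 9] -> counters=[0,1,4,0,1,0,1,1,2,1,1,0,3,1,1,1,1,1,0,1,0,0,1,1,0,1]
Final counters=[0,1,4,0,1,0,1,1,2,1,1,0,3,1,1,1,1,1,0,1,0,0,1,1,0,1] -> counters[6]=1

Answer: 1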